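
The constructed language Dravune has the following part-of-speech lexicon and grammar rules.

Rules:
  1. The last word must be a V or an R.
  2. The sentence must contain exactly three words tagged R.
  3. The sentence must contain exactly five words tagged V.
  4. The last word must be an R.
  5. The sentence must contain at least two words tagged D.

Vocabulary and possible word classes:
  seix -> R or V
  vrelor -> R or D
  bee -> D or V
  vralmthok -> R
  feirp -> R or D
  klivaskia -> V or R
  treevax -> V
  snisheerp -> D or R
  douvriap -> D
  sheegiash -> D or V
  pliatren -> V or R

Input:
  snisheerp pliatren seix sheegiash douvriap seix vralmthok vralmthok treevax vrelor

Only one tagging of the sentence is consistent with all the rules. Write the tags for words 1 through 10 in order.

D V V V D V R R V R

Candidates per position — 1:snisheerp {D,R}; 2:pliatren {V,R}; 3:seix {R,V}; 4:sheegiash {D,V}; 5:douvriap {D}; 6:seix {R,V}; 7:vralmthok {R}; 8:vralmthok {R}; 9:treevax {V}; 10:vrelor {R,D}.
If word 2 were R, no tagging could satisfy rule 3; so word 2 is V.
If word 3 were R, no tagging could satisfy rule 3; so word 3 is V.
If word 4 were D, no tagging could satisfy rule 3; so word 4 is V.
If word 6 were R, no tagging could satisfy rule 3; so word 6 is V.
If word 10 were D, no tagging could satisfy rule 1; so word 10 is R.
If word 1 were R, no tagging could satisfy rule 2; so word 1 is D.
So the tagging must be: D V V V D V R R V R.
Checking: rule 1 holds; rule 2 holds; rule 3 holds; rule 4 holds; rule 5 holds.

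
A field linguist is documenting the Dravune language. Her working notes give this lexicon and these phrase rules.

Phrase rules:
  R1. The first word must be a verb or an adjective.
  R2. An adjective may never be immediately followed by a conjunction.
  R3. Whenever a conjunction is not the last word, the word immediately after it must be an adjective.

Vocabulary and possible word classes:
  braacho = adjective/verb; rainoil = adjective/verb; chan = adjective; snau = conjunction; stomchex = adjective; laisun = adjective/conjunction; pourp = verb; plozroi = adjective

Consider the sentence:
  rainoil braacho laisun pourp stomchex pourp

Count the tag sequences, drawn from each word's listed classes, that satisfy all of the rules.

Candidates per position — 1:rainoil {adjective,verb}; 2:braacho {adjective,verb}; 3:laisun {adjective,conjunction}; 4:pourp {verb}; 5:stomchex {adjective}; 6:pourp {verb}.
There are 8 candidate sequences in total.
The sequences that satisfy every rule: adjective adjective adjective verb adjective verb; adjective verb adjective verb adjective verb; verb adjective adjective verb adjective verb; verb verb adjective verb adjective verb.
Count = 4.

4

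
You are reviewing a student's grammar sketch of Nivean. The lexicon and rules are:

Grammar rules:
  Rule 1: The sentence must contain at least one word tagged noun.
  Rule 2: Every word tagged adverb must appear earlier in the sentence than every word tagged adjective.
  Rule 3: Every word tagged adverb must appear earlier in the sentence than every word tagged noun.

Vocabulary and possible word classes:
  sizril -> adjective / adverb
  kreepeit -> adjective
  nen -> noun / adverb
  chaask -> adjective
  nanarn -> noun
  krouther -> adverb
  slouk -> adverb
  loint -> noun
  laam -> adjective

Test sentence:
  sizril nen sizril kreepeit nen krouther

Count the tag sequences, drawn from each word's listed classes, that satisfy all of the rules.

Candidates per position — 1:sizril {adjective,adverb}; 2:nen {noun,adverb}; 3:sizril {adjective,adverb}; 4:kreepeit {adjective}; 5:nen {noun,adverb}; 6:krouther {adverb}.
There are 16 candidate sequences in total.
Rule 2 cannot be satisfied by any choice of tags from the lexicon.
So there is no consistent tagging.
Count = 0.

0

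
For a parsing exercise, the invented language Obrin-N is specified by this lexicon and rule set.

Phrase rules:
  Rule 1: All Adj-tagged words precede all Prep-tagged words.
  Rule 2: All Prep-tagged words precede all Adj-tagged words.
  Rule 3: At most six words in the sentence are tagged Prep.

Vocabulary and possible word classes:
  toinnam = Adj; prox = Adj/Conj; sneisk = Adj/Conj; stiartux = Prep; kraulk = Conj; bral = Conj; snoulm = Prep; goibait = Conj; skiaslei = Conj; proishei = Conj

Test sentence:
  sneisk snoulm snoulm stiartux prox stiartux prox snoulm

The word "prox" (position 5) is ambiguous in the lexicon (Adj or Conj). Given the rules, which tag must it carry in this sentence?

Conj

Candidates per position — 1:sneisk {Adj,Conj}; 2:snoulm {Prep}; 3:snoulm {Prep}; 4:stiartux {Prep}; 5:prox {Adj,Conj}; 6:stiartux {Prep}; 7:prox {Adj,Conj}; 8:snoulm {Prep}.
Position 1: tagging it Adj would leave rule 2 unsatisfiable, so it must be Conj.
Position 5: tagging it Adj would leave rule 1 unsatisfiable, so it must be Conj.
Position 7: tagging it Adj would leave rule 1 unsatisfiable, so it must be Conj.
That leaves exactly one tagging: Conj Prep Prep Prep Conj Prep Conj Prep.
Verifying each rule — rule 1 ok; rule 2 ok; rule 3 ok.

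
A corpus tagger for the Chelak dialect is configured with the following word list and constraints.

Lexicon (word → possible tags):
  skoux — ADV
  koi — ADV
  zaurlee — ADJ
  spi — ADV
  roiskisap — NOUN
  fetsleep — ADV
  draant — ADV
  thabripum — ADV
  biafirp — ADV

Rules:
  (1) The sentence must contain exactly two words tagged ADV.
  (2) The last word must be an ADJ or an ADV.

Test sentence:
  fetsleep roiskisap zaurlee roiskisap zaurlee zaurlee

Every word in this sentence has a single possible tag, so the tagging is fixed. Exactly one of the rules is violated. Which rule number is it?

Fixed tagging: ADV NOUN ADJ NOUN ADJ ADJ.
Checking each rule: R1 violated, R2 holds.
Only rule 1 fails.

1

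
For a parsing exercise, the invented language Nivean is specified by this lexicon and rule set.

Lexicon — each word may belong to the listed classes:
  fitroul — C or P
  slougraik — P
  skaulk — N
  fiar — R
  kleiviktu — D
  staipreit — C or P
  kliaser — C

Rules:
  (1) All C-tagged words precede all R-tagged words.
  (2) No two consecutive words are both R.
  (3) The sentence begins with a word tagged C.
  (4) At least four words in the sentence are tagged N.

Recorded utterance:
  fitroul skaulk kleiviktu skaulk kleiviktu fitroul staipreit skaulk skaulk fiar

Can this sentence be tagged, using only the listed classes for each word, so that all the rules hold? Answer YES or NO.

YES

Candidates per position — 1:fitroul {C,P}; 2:skaulk {N}; 3:kleiviktu {D}; 4:skaulk {N}; 5:kleiviktu {D}; 6:fitroul {C,P}; 7:staipreit {C,P}; 8:skaulk {N}; 9:skaulk {N}; 10:fiar {R}.
One satisfying assignment: C N D N D P C N N R.
Rule-by-rule: rule 1 holds; rule 2 holds; rule 3 holds; rule 4 holds.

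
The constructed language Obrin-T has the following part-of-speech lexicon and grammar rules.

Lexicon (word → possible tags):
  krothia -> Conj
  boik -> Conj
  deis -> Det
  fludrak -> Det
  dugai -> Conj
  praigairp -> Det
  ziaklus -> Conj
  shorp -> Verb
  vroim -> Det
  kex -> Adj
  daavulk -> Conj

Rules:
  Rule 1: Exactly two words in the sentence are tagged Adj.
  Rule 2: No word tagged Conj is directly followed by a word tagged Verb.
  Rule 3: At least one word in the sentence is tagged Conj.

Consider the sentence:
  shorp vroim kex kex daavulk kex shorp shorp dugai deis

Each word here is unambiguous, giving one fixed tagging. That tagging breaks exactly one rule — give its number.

Fixed tagging: Verb Det Adj Adj Conj Adj Verb Verb Conj Det.
Applying the rules: R1 fails, R2 ok, R3 ok.
Only rule 1 fails.

1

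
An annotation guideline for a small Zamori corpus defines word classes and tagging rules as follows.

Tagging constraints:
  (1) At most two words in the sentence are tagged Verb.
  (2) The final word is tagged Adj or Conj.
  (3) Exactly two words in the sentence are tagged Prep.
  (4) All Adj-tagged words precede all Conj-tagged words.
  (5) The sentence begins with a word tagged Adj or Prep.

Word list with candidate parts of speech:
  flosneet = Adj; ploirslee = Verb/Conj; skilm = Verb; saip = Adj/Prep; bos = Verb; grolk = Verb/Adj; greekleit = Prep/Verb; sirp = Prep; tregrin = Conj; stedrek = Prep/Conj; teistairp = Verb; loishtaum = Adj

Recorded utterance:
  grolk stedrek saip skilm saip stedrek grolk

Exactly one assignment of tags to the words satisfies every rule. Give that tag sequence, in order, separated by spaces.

Candidates per position — 1:grolk {Verb,Adj}; 2:stedrek {Prep,Conj}; 3:saip {Adj,Prep}; 4:skilm {Verb}; 5:saip {Adj,Prep}; 6:stedrek {Prep,Conj}; 7:grolk {Verb,Adj}.
Position 1: Verb is ruled out by rule 5; that leaves Adj.
Position 7: Verb is ruled out by rule 2; that leaves Adj.
Position 2: Conj is ruled out by rule 4; that leaves Prep.
Position 6: Conj is ruled out by rule 4; that leaves Prep.
Position 3: Prep is ruled out by rule 3; that leaves Adj.
Position 5: Prep is ruled out by rule 3; that leaves Adj.
The only consistent sequence is: Adj Prep Adj Verb Adj Prep Adj.
Rule-by-rule: rule 1 satisfied; rule 2 satisfied; rule 3 satisfied; rule 4 satisfied; rule 5 satisfied.

Adj Prep Adj Verb Adj Prep Adj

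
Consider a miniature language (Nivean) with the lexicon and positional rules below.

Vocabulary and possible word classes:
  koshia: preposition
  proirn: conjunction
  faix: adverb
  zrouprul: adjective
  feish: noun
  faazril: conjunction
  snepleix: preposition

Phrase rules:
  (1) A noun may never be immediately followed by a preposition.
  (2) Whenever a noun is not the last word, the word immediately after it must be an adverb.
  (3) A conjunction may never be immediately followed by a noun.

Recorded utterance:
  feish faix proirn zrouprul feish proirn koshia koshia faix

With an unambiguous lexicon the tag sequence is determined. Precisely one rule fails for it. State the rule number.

Fixed tagging: noun adverb conjunction adjective noun conjunction preposition preposition adverb.
Applying the rules: R1 holds, R2 violated, R3 holds.
Only rule 2 fails.

2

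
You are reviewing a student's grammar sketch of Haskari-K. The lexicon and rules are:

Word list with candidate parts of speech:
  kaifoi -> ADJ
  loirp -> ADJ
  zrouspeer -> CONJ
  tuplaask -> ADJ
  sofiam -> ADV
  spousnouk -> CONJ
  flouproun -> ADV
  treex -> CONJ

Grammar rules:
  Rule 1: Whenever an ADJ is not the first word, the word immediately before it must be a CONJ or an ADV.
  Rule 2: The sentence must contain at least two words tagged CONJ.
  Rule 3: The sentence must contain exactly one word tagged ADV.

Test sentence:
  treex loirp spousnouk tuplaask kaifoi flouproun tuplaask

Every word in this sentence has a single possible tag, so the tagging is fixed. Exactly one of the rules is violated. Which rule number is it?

Fixed tagging: CONJ ADJ CONJ ADJ ADJ ADV ADJ.
Applying the rules: R1 fails, R2 ok, R3 ok.
Only rule 1 fails.

1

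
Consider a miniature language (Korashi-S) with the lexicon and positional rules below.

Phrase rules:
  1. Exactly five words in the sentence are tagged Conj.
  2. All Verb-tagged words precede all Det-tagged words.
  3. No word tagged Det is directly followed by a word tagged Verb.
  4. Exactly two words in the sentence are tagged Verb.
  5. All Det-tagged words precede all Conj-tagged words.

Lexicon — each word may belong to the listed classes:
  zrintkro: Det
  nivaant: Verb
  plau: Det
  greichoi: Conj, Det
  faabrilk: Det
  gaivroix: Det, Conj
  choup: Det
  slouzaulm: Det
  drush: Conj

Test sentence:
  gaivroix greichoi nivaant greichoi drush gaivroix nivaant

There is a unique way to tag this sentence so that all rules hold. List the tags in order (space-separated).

Conj Conj Verb Conj Conj Conj Verb

Candidates per position — 1:gaivroix {Det,Conj}; 2:greichoi {Conj,Det}; 3:nivaant {Verb}; 4:greichoi {Conj,Det}; 5:drush {Conj}; 6:gaivroix {Det,Conj}; 7:nivaant {Verb}.
Position 1: tagging it Det would leave rule 1 unsatisfiable, so it must be Conj.
Position 2: tagging it Det would leave rule 1 unsatisfiable, so it must be Conj.
Position 4: tagging it Det would leave rule 1 unsatisfiable, so it must be Conj.
Position 6: tagging it Det would leave rule 1 unsatisfiable, so it must be Conj.
That leaves exactly one tagging: Conj Conj Verb Conj Conj Conj Verb.
Checking: rule 1 ✓; rule 2 ✓; rule 3 ✓; rule 4 ✓; rule 5 ✓.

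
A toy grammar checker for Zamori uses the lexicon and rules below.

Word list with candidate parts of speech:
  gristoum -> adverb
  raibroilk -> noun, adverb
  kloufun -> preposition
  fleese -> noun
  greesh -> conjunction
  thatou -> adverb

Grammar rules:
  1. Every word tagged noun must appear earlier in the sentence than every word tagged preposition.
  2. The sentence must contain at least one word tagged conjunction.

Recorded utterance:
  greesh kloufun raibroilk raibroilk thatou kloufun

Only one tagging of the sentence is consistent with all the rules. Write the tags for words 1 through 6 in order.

conjunction preposition adverb adverb adverb preposition

Candidates per position — 1:greesh {conjunction}; 2:kloufun {preposition}; 3:raibroilk {noun,adverb}; 4:raibroilk {noun,adverb}; 5:thatou {adverb}; 6:kloufun {preposition}.
At position 3, choosing noun makes rule 1 impossible to satisfy; hence adverb.
At position 4, choosing noun makes rule 1 impossible to satisfy; hence adverb.
That leaves exactly one tagging: conjunction preposition adverb adverb adverb preposition.
Verifying each rule — rule 1 ✓; rule 2 ✓.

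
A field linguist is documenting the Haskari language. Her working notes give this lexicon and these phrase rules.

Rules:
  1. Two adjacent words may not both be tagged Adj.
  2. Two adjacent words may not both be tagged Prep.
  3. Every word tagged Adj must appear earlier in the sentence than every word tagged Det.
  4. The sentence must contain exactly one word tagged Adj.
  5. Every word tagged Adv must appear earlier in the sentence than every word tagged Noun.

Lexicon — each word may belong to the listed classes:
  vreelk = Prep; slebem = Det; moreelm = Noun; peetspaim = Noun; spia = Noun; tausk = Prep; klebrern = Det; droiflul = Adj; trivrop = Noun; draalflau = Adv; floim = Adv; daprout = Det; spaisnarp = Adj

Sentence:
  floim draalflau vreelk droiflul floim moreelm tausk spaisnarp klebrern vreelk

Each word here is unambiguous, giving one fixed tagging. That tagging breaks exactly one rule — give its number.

4

Fixed tagging: Adv Adv Prep Adj Adv Noun Prep Adj Det Prep.
Applying the rules: R1 holds, R2 holds, R3 holds, R4 violated, R5 holds.
Only rule 4 fails.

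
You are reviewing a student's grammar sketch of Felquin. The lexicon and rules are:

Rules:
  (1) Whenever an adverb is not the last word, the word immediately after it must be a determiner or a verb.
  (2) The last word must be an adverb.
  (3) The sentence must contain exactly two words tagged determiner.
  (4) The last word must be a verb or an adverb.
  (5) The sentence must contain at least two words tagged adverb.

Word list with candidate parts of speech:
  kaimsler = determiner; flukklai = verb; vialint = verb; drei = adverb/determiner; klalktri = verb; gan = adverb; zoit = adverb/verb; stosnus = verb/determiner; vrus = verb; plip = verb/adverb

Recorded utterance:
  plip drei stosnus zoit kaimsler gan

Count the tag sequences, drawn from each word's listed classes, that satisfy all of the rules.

5

Candidates per position — 1:plip {verb,adverb}; 2:drei {adverb,determiner}; 3:stosnus {verb,determiner}; 4:zoit {adverb,verb}; 5:kaimsler {determiner}; 6:gan {adverb}.
There are 16 candidate sequences in total.
The sequences that satisfy every rule: verb adverb determiner adverb determiner adverb; verb adverb determiner verb determiner adverb; verb determiner verb adverb determiner adverb; adverb determiner verb adverb determiner adverb; adverb determiner verb verb determiner adverb.
Count = 5.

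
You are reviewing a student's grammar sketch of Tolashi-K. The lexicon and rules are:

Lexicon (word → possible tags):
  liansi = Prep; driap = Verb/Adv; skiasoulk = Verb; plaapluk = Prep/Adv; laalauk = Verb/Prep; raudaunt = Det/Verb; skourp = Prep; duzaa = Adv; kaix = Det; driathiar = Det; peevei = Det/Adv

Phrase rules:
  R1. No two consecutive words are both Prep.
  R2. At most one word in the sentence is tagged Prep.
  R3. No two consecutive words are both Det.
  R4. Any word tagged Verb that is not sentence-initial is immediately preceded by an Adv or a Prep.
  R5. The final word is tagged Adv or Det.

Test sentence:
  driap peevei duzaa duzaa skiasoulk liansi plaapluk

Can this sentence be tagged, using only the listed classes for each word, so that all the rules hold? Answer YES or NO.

Candidates per position — 1:driap {Verb,Adv}; 2:peevei {Det,Adv}; 3:duzaa {Adv}; 4:duzaa {Adv}; 5:skiasoulk {Verb}; 6:liansi {Prep}; 7:plaapluk {Prep,Adv}.
One satisfying assignment: Verb Det Adv Adv Verb Prep Adv.
Check: rule 1 ok; rule 2 ok; rule 3 ok; rule 4 ok; rule 5 ok.

YES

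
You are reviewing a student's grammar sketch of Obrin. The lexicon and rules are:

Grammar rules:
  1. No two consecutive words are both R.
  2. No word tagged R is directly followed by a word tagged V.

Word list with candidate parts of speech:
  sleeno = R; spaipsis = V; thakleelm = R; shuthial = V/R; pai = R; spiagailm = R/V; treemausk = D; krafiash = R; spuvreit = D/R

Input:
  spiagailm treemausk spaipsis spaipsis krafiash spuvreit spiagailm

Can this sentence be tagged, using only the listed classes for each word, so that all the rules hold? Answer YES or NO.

Candidates per position — 1:spiagailm {R,V}; 2:treemausk {D}; 3:spaipsis {V}; 4:spaipsis {V}; 5:krafiash {R}; 6:spuvreit {D,R}; 7:spiagailm {R,V}.
One satisfying assignment: V D V V R D R.
Verifying each rule — rule 1 ✓; rule 2 ✓.

YES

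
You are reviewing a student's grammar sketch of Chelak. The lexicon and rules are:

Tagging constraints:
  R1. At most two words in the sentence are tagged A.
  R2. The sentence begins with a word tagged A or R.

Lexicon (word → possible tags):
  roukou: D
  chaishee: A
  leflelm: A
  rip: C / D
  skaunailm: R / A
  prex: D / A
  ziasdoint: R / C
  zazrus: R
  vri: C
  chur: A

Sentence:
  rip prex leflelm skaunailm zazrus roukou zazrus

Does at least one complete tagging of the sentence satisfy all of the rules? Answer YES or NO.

NO

Candidates per position — 1:rip {C,D}; 2:prex {D,A}; 3:leflelm {A}; 4:skaunailm {R,A}; 5:zazrus {R}; 6:roukou {D}; 7:zazrus {R}.
Rule 2 cannot be satisfied by any choice of tags from the lexicon.
So there is no consistent tagging.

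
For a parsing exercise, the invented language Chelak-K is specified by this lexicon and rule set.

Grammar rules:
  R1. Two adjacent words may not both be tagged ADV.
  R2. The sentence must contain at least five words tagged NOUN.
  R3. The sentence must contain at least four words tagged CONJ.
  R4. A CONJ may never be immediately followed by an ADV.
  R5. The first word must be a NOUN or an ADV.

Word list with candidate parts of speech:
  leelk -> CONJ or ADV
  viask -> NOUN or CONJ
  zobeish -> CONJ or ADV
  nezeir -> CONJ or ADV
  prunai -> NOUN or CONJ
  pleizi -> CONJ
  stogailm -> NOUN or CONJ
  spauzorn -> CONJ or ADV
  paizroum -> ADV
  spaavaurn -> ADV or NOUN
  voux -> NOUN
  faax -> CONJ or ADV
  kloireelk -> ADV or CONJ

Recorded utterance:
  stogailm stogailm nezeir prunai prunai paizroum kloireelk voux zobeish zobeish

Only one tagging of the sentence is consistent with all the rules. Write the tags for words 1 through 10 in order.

Candidates per position — 1:stogailm {NOUN,CONJ}; 2:stogailm {NOUN,CONJ}; 3:nezeir {CONJ,ADV}; 4:prunai {NOUN,CONJ}; 5:prunai {NOUN,CONJ}; 6:paizroum {ADV}; 7:kloireelk {ADV,CONJ}; 8:voux {NOUN}; 9:zobeish {CONJ,ADV}; 10:zobeish {CONJ,ADV}.
If word 1 were CONJ, no tagging could satisfy rule 2; so word 1 is NOUN.
If word 2 were CONJ, no tagging could satisfy rule 2; so word 2 is NOUN.
If word 4 were CONJ, no tagging could satisfy rule 2; so word 4 is NOUN.
If word 5 were CONJ, no tagging could satisfy rule 2; so word 5 is NOUN.
If word 7 were ADV, no tagging could satisfy rule 1; so word 7 is CONJ.
If word 9 were ADV, no tagging could satisfy rule 3; so word 9 is CONJ.
If word 10 were ADV, no tagging could satisfy rule 3; so word 10 is CONJ.
If word 3 were ADV, no tagging could satisfy rule 3; so word 3 is CONJ.
The only consistent sequence is: NOUN NOUN CONJ NOUN NOUN ADV CONJ NOUN CONJ CONJ.
Check: rule 1 satisfied; rule 2 satisfied; rule 3 satisfied; rule 4 satisfied; rule 5 satisfied.

NOUN NOUN CONJ NOUN NOUN ADV CONJ NOUN CONJ CONJ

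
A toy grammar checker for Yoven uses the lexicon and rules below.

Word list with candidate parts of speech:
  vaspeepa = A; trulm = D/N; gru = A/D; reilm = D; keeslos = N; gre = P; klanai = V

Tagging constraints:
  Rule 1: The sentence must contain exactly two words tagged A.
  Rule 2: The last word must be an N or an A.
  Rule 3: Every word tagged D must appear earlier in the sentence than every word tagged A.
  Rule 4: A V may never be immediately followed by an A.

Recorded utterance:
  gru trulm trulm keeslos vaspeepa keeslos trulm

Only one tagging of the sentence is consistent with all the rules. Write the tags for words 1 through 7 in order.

Candidates per position — 1:gru {A,D}; 2:trulm {D,N}; 3:trulm {D,N}; 4:keeslos {N}; 5:vaspeepa {A}; 6:keeslos {N}; 7:trulm {D,N}.
Word 1 cannot be D — rule 1 would then fail for every completion. It is A.
Word 2 cannot be D — rule 3 would then fail for every completion. It is N.
Word 3 cannot be D — rule 3 would then fail for every completion. It is N.
Word 7 cannot be D — rule 2 would then fail for every completion. It is N.
That leaves exactly one tagging: A N N N A N N.
Rule-by-rule: rule 1 ✓; rule 2 ✓; rule 3 ✓; rule 4 ✓.

A N N N A N N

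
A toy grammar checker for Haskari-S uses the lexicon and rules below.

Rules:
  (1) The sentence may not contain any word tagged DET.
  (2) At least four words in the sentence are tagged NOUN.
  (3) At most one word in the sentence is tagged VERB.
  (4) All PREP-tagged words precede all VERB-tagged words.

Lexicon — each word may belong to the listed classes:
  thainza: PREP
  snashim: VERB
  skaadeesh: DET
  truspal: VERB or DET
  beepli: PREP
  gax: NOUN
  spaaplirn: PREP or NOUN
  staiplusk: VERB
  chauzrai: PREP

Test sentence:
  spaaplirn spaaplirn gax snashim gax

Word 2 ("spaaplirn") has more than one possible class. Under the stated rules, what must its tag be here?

Candidates per position — 1:spaaplirn {PREP,NOUN}; 2:spaaplirn {PREP,NOUN}; 3:gax {NOUN}; 4:snashim {VERB}; 5:gax {NOUN}.
Position 1: PREP is ruled out by rule 2; that leaves NOUN.
Position 2: PREP is ruled out by rule 2; that leaves NOUN.
The unique satisfying tagging is: NOUN NOUN NOUN VERB NOUN.
Check: rule 1 satisfied; rule 2 satisfied; rule 3 satisfied; rule 4 satisfied.

NOUN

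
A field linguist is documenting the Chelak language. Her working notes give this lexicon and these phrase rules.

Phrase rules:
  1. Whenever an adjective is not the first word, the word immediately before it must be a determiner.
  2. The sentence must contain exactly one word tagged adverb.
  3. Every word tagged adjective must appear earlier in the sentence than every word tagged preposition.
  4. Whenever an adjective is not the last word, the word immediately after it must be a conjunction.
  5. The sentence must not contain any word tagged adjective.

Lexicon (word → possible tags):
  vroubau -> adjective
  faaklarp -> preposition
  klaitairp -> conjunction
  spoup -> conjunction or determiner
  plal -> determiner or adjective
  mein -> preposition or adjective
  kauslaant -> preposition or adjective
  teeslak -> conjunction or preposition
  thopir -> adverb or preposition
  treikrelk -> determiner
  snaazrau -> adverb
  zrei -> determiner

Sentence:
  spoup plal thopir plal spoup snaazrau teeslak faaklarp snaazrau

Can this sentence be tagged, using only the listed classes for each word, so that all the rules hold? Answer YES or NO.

Candidates per position — 1:spoup {conjunction,determiner}; 2:plal {determiner,adjective}; 3:thopir {adverb,preposition}; 4:plal {determiner,adjective}; 5:spoup {conjunction,determiner}; 6:snaazrau {adverb}; 7:teeslak {conjunction,preposition}; 8:faaklarp {preposition}; 9:snaazrau {adverb}.
Rule 2 cannot be satisfied by any choice of tags from the lexicon.
So there is no consistent tagging.

NO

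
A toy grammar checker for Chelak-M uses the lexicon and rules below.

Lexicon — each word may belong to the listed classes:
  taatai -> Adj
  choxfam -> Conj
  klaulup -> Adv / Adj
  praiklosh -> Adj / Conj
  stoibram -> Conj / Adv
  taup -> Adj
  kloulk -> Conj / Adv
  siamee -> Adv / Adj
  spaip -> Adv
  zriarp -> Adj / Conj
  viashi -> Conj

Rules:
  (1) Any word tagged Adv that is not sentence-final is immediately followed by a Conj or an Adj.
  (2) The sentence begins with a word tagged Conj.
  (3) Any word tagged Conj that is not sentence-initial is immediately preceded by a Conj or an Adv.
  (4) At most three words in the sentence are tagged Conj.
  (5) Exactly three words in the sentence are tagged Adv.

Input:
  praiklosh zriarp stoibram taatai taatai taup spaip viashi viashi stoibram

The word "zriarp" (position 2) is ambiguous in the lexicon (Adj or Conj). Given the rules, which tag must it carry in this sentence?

Candidates per position — 1:praiklosh {Adj,Conj}; 2:zriarp {Adj,Conj}; 3:stoibram {Conj,Adv}; 4:taatai {Adj}; 5:taatai {Adj}; 6:taup {Adj}; 7:spaip {Adv}; 8:viashi {Conj}; 9:viashi {Conj}; 10:stoibram {Conj,Adv}.
Word 1 cannot be Adj — rule 2 would then fail for every completion. It is Conj.
Word 2 cannot be Conj — rule 4 would then fail for every completion. It is Adj.
Word 3 cannot be Conj — rule 3 would then fail for every completion. It is Adv.
Word 10 cannot be Conj — rule 4 would then fail for every completion. It is Adv.
So the tagging must be: Conj Adj Adv Adj Adj Adj Adv Conj Conj Adv.
Verifying each rule — rule 1 ok; rule 2 ok; rule 3 ok; rule 4 ok; rule 5 ok.

Adj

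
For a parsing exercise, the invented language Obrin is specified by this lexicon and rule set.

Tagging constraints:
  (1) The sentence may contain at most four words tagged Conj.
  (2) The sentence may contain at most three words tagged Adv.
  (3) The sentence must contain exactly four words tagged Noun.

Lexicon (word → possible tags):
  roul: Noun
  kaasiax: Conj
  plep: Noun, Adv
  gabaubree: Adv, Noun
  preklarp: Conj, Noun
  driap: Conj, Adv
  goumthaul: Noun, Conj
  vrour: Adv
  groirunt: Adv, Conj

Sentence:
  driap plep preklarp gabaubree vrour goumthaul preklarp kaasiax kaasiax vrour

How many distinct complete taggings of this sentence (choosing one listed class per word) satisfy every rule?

Candidates per position — 1:driap {Conj,Adv}; 2:plep {Noun,Adv}; 3:preklarp {Conj,Noun}; 4:gabaubree {Adv,Noun}; 5:vrour {Adv}; 6:goumthaul {Noun,Conj}; 7:preklarp {Conj,Noun}; 8:kaasiax {Conj}; 9:kaasiax {Conj}; 10:vrour {Adv}.
There are 64 candidate sequences in total.
Checking each against the rules leaves 8 sequences.
Count = 8.

8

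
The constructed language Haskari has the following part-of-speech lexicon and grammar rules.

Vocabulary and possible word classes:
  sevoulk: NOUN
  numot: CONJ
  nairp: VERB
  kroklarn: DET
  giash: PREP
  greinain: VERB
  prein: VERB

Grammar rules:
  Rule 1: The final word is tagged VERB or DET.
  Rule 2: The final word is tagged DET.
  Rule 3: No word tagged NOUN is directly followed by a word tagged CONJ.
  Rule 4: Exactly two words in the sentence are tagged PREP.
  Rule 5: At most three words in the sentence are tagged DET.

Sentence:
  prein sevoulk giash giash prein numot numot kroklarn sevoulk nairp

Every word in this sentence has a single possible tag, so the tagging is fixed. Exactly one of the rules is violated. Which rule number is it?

Fixed tagging: VERB NOUN PREP PREP VERB CONJ CONJ DET NOUN VERB.
Rule check: R1 pass, R2 fail, R3 pass, R4 pass, R5 pass.
Only rule 2 fails.

2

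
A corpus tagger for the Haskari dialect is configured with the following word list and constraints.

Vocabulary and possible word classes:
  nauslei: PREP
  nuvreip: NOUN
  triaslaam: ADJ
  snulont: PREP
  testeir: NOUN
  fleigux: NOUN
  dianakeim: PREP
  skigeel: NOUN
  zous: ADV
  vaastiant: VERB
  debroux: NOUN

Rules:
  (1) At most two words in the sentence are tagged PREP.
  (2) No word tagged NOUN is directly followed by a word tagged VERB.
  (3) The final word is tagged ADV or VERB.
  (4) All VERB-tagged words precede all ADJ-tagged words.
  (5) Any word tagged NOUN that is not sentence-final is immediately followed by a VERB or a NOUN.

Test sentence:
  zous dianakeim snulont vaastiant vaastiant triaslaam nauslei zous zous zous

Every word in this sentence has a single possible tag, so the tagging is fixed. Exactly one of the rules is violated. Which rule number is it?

Fixed tagging: ADV PREP PREP VERB VERB ADJ PREP ADV ADV ADV.
Applying the rules: R1 fail, R2 pass, R3 pass, R4 pass, R5 pass.
Only rule 1 fails.

1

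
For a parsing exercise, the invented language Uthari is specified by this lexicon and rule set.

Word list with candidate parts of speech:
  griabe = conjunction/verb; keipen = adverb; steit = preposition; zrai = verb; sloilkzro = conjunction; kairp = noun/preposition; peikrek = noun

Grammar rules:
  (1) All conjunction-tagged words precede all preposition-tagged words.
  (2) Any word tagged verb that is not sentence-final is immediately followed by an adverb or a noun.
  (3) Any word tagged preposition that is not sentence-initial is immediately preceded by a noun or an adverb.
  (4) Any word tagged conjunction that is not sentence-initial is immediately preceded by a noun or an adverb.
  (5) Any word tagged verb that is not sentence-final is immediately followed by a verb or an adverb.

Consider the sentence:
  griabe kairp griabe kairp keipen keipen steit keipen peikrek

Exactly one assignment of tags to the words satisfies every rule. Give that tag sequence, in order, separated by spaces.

conjunction noun conjunction noun adverb adverb preposition adverb noun

Candidates per position — 1:griabe {conjunction,verb}; 2:kairp {noun,preposition}; 3:griabe {conjunction,verb}; 4:kairp {noun,preposition}; 5:keipen {adverb}; 6:keipen {adverb}; 7:steit {preposition}; 8:keipen {adverb}; 9:peikrek {noun}.
Position 1: tagging it verb would leave rule 5 unsatisfiable, so it must be conjunction.
Position 2: tagging it preposition would leave rule 3 unsatisfiable, so it must be noun.
Position 3: tagging it verb would leave rule 5 unsatisfiable, so it must be conjunction.
Position 4: tagging it preposition would leave rule 3 unsatisfiable, so it must be noun.
That leaves exactly one tagging: conjunction noun conjunction noun adverb adverb preposition adverb noun.
Check: rule 1 ✓; rule 2 ✓; rule 3 ✓; rule 4 ✓; rule 5 ✓.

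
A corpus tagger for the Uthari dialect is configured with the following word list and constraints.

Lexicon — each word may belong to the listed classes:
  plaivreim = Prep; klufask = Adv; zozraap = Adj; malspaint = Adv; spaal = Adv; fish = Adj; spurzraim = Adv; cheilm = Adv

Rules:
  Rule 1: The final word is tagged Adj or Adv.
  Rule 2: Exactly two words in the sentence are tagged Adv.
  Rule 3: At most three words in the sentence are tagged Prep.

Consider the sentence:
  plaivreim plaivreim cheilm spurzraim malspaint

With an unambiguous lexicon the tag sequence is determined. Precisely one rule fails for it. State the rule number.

Fixed tagging: Prep Prep Adv Adv Adv.
Rule check: R1 pass, R2 fail, R3 pass.
Only rule 2 fails.

2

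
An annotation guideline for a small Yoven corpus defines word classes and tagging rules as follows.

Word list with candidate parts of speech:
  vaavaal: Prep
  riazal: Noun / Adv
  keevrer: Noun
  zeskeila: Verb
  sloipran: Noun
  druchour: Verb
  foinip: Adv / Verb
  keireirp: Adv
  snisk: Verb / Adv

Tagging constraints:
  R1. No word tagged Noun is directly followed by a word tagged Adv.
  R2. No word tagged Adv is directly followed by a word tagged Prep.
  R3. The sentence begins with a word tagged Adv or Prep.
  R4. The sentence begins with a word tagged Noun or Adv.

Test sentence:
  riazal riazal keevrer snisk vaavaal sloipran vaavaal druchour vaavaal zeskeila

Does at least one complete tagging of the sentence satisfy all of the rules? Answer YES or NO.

Candidates per position — 1:riazal {Noun,Adv}; 2:riazal {Noun,Adv}; 3:keevrer {Noun}; 4:snisk {Verb,Adv}; 5:vaavaal {Prep}; 6:sloipran {Noun}; 7:vaavaal {Prep}; 8:druchour {Verb}; 9:vaavaal {Prep}; 10:zeskeila {Verb}.
One satisfying assignment: Adv Adv Noun Verb Prep Noun Prep Verb Prep Verb.
Checking: rule 1 ✓; rule 2 ✓; rule 3 ✓; rule 4 ✓.

YES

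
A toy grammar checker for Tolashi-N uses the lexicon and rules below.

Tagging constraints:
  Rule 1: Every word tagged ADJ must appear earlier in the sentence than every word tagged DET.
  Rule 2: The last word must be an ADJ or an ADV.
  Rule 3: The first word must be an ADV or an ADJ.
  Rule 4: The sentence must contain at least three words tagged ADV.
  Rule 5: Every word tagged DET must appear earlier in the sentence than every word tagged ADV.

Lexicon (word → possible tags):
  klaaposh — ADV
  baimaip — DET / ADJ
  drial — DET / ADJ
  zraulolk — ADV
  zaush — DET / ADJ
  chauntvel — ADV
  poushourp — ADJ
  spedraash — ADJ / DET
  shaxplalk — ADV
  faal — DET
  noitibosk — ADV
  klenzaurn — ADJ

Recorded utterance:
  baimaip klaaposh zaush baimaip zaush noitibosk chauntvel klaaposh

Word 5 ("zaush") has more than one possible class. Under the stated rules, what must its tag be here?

ADJ

Candidates per position — 1:baimaip {DET,ADJ}; 2:klaaposh {ADV}; 3:zaush {DET,ADJ}; 4:baimaip {DET,ADJ}; 5:zaush {DET,ADJ}; 6:noitibosk {ADV}; 7:chauntvel {ADV}; 8:klaaposh {ADV}.
Position 1: tagging it DET would leave rule 3 unsatisfiable, so it must be ADJ.
Position 3: tagging it DET would leave rule 5 unsatisfiable, so it must be ADJ.
Position 4: tagging it DET would leave rule 5 unsatisfiable, so it must be ADJ.
Position 5: tagging it DET would leave rule 5 unsatisfiable, so it must be ADJ.
The unique satisfying tagging is: ADJ ADV ADJ ADJ ADJ ADV ADV ADV.
Verifying each rule — rule 1 ✓; rule 2 ✓; rule 3 ✓; rule 4 ✓; rule 5 ✓.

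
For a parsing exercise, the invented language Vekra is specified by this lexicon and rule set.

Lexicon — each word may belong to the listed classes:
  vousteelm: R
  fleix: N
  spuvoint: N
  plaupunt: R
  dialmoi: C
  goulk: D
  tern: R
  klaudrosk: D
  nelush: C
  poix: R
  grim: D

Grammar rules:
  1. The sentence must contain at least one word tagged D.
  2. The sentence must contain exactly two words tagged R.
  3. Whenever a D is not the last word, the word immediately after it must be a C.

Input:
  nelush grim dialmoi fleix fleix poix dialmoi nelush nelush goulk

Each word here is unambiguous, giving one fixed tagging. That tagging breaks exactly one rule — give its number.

2

Fixed tagging: C D C N N R C C C D.
Rule check: R1 ok, R2 fails, R3 ok.
Only rule 2 fails.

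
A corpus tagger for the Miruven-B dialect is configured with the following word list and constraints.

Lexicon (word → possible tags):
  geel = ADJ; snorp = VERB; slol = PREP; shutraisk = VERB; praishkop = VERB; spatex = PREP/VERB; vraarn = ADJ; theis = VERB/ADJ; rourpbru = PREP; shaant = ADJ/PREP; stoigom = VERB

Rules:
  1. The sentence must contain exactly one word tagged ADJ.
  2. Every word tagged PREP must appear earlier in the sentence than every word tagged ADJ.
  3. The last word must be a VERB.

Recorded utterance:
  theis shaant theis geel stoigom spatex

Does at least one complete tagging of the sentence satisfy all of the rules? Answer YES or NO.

YES

Candidates per position — 1:theis {VERB,ADJ}; 2:shaant {ADJ,PREP}; 3:theis {VERB,ADJ}; 4:geel {ADJ}; 5:stoigom {VERB}; 6:spatex {PREP,VERB}.
One satisfying assignment: VERB PREP VERB ADJ VERB VERB.
Verifying each rule — rule 1 ok; rule 2 ok; rule 3 ok.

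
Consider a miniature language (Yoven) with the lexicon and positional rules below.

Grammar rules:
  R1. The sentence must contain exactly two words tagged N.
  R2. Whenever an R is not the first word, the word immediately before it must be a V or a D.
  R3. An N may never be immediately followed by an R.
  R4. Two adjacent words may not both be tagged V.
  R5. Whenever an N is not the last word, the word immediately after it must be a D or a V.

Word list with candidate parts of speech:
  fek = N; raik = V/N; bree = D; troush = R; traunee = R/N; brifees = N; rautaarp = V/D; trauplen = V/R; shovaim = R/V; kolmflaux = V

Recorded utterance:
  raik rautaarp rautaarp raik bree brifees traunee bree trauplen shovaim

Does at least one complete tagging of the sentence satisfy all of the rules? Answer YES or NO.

Candidates per position — 1:raik {V,N}; 2:rautaarp {V,D}; 3:rautaarp {V,D}; 4:raik {V,N}; 5:bree {D}; 6:brifees {N}; 7:traunee {R,N}; 8:bree {D}; 9:trauplen {V,R}; 10:shovaim {R,V}.
Rule 5 cannot be satisfied by any choice of tags from the lexicon.
So there is no consistent tagging.

NO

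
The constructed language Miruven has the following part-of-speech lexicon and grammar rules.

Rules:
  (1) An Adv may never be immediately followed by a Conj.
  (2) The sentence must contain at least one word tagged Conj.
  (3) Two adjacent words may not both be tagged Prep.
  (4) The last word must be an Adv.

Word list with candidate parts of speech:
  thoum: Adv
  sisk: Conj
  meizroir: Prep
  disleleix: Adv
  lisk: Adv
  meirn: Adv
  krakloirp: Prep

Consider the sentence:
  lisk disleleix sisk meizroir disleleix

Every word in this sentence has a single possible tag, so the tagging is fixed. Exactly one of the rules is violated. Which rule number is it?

1

Fixed tagging: Adv Adv Conj Prep Adv.
Checking each rule: R1 violated, R2 holds, R3 holds, R4 holds.
Only rule 1 fails.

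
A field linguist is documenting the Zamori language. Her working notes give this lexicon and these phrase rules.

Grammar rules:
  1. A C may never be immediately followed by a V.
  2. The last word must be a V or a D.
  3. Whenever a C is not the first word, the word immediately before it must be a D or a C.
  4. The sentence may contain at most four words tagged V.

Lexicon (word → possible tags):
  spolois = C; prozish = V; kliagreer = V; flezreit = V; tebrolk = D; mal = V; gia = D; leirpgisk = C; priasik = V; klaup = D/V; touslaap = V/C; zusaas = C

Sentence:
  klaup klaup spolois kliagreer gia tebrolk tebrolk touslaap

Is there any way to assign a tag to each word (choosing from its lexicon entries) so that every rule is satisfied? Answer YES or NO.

Candidates per position — 1:klaup {D,V}; 2:klaup {D,V}; 3:spolois {C}; 4:kliagreer {V}; 5:gia {D}; 6:tebrolk {D}; 7:tebrolk {D}; 8:touslaap {V,C}.
Rule 1 cannot be satisfied by any choice of tags from the lexicon.
So there is no consistent tagging.

NO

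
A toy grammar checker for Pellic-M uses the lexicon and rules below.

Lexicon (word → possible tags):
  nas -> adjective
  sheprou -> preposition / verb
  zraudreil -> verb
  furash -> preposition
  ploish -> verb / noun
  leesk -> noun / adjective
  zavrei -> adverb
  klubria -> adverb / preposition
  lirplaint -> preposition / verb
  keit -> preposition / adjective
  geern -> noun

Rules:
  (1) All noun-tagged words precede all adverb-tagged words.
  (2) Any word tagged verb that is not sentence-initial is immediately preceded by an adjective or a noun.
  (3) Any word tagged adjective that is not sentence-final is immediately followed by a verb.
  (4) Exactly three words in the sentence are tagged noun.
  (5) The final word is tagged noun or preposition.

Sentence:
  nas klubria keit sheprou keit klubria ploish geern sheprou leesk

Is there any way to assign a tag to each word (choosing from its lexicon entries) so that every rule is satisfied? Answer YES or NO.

Candidates per position — 1:nas {adjective}; 2:klubria {adverb,preposition}; 3:keit {preposition,adjective}; 4:sheprou {preposition,verb}; 5:keit {preposition,adjective}; 6:klubria {adverb,preposition}; 7:ploish {verb,noun}; 8:geern {noun}; 9:sheprou {preposition,verb}; 10:leesk {noun,adjective}.
Rule 3 cannot be satisfied by any choice of tags from the lexicon.
So there is no consistent tagging.

NO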